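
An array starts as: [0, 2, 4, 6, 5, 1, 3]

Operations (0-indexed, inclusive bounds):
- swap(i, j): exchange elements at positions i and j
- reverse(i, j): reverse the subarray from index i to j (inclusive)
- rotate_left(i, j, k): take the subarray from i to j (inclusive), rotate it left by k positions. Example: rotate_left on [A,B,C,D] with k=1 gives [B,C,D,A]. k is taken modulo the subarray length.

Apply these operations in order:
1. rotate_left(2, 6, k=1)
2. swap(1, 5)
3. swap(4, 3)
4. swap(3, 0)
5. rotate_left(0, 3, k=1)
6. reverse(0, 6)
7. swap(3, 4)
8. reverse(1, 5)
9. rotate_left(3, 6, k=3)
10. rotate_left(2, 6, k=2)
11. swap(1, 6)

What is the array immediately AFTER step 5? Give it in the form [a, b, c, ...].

Answer: [3, 6, 0, 1, 5, 2, 4]

Derivation:
After 1 (rotate_left(2, 6, k=1)): [0, 2, 6, 5, 1, 3, 4]
After 2 (swap(1, 5)): [0, 3, 6, 5, 1, 2, 4]
After 3 (swap(4, 3)): [0, 3, 6, 1, 5, 2, 4]
After 4 (swap(3, 0)): [1, 3, 6, 0, 5, 2, 4]
After 5 (rotate_left(0, 3, k=1)): [3, 6, 0, 1, 5, 2, 4]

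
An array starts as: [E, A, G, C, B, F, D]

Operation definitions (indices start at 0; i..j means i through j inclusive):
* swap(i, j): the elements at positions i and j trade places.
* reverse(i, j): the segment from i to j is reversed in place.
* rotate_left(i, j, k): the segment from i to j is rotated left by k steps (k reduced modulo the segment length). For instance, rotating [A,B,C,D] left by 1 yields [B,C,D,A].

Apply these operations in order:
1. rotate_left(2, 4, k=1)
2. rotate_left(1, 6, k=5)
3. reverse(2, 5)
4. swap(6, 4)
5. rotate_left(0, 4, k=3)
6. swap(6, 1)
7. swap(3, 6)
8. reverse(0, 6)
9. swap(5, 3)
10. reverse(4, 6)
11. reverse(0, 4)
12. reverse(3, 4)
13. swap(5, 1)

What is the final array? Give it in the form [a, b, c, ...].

Answer: [B, F, G, D, A, C, E]

Derivation:
After 1 (rotate_left(2, 4, k=1)): [E, A, C, B, G, F, D]
After 2 (rotate_left(1, 6, k=5)): [E, D, A, C, B, G, F]
After 3 (reverse(2, 5)): [E, D, G, B, C, A, F]
After 4 (swap(6, 4)): [E, D, G, B, F, A, C]
After 5 (rotate_left(0, 4, k=3)): [B, F, E, D, G, A, C]
After 6 (swap(6, 1)): [B, C, E, D, G, A, F]
After 7 (swap(3, 6)): [B, C, E, F, G, A, D]
After 8 (reverse(0, 6)): [D, A, G, F, E, C, B]
After 9 (swap(5, 3)): [D, A, G, C, E, F, B]
After 10 (reverse(4, 6)): [D, A, G, C, B, F, E]
After 11 (reverse(0, 4)): [B, C, G, A, D, F, E]
After 12 (reverse(3, 4)): [B, C, G, D, A, F, E]
After 13 (swap(5, 1)): [B, F, G, D, A, C, E]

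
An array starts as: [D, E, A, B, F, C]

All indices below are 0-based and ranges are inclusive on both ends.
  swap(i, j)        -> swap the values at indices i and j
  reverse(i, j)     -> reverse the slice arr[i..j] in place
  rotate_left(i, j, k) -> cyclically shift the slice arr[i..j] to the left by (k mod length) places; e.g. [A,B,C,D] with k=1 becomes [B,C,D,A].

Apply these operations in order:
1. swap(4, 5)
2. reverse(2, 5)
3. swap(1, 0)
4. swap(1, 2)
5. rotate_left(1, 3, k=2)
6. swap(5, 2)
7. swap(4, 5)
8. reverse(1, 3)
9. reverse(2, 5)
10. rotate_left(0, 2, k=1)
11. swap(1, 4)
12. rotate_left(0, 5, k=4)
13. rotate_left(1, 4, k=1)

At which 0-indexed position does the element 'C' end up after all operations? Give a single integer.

After 1 (swap(4, 5)): [D, E, A, B, C, F]
After 2 (reverse(2, 5)): [D, E, F, C, B, A]
After 3 (swap(1, 0)): [E, D, F, C, B, A]
After 4 (swap(1, 2)): [E, F, D, C, B, A]
After 5 (rotate_left(1, 3, k=2)): [E, C, F, D, B, A]
After 6 (swap(5, 2)): [E, C, A, D, B, F]
After 7 (swap(4, 5)): [E, C, A, D, F, B]
After 8 (reverse(1, 3)): [E, D, A, C, F, B]
After 9 (reverse(2, 5)): [E, D, B, F, C, A]
After 10 (rotate_left(0, 2, k=1)): [D, B, E, F, C, A]
After 11 (swap(1, 4)): [D, C, E, F, B, A]
After 12 (rotate_left(0, 5, k=4)): [B, A, D, C, E, F]
After 13 (rotate_left(1, 4, k=1)): [B, D, C, E, A, F]

Answer: 2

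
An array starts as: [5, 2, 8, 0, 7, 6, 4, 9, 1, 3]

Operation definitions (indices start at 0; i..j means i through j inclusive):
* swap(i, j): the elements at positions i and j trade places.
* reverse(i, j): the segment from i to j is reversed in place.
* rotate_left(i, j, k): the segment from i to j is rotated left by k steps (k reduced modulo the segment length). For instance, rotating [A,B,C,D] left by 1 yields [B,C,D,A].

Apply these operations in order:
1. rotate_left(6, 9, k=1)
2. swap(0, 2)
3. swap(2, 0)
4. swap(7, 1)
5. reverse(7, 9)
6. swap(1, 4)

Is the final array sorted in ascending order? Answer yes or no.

After 1 (rotate_left(6, 9, k=1)): [5, 2, 8, 0, 7, 6, 9, 1, 3, 4]
After 2 (swap(0, 2)): [8, 2, 5, 0, 7, 6, 9, 1, 3, 4]
After 3 (swap(2, 0)): [5, 2, 8, 0, 7, 6, 9, 1, 3, 4]
After 4 (swap(7, 1)): [5, 1, 8, 0, 7, 6, 9, 2, 3, 4]
After 5 (reverse(7, 9)): [5, 1, 8, 0, 7, 6, 9, 4, 3, 2]
After 6 (swap(1, 4)): [5, 7, 8, 0, 1, 6, 9, 4, 3, 2]

Answer: no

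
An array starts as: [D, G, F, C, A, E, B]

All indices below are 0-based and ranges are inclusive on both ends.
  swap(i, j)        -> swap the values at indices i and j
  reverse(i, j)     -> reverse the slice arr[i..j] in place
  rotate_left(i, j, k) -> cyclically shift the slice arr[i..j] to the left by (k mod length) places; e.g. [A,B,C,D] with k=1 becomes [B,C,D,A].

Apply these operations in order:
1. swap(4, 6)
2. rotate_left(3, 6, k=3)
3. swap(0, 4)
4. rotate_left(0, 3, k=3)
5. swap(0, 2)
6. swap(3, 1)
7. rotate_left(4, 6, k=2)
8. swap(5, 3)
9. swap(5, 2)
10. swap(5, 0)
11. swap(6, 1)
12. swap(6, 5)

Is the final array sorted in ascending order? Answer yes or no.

Answer: yes

Derivation:
After 1 (swap(4, 6)): [D, G, F, C, B, E, A]
After 2 (rotate_left(3, 6, k=3)): [D, G, F, A, C, B, E]
After 3 (swap(0, 4)): [C, G, F, A, D, B, E]
After 4 (rotate_left(0, 3, k=3)): [A, C, G, F, D, B, E]
After 5 (swap(0, 2)): [G, C, A, F, D, B, E]
After 6 (swap(3, 1)): [G, F, A, C, D, B, E]
After 7 (rotate_left(4, 6, k=2)): [G, F, A, C, E, D, B]
After 8 (swap(5, 3)): [G, F, A, D, E, C, B]
After 9 (swap(5, 2)): [G, F, C, D, E, A, B]
After 10 (swap(5, 0)): [A, F, C, D, E, G, B]
After 11 (swap(6, 1)): [A, B, C, D, E, G, F]
After 12 (swap(6, 5)): [A, B, C, D, E, F, G]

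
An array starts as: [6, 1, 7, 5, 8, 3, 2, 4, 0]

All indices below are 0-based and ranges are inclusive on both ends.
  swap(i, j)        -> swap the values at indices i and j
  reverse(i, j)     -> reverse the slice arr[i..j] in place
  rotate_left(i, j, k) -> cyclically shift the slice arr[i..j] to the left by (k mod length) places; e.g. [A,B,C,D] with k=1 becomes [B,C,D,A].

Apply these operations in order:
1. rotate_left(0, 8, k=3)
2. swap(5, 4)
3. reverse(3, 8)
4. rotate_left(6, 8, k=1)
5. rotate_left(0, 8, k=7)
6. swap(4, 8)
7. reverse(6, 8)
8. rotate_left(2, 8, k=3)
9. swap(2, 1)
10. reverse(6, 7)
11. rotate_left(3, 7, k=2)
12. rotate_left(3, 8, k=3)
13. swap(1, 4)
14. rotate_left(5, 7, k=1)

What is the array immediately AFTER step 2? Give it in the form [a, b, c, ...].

Answer: [5, 8, 3, 2, 0, 4, 6, 1, 7]

Derivation:
After 1 (rotate_left(0, 8, k=3)): [5, 8, 3, 2, 4, 0, 6, 1, 7]
After 2 (swap(5, 4)): [5, 8, 3, 2, 0, 4, 6, 1, 7]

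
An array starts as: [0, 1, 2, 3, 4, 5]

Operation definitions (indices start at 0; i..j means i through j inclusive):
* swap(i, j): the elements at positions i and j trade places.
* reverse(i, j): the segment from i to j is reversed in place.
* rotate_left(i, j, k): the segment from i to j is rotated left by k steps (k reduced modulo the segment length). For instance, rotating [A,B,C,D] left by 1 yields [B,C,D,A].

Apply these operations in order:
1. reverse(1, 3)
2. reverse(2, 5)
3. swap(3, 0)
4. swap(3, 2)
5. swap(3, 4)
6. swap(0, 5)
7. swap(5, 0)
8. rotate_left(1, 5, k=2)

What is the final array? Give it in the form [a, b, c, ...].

After 1 (reverse(1, 3)): [0, 3, 2, 1, 4, 5]
After 2 (reverse(2, 5)): [0, 3, 5, 4, 1, 2]
After 3 (swap(3, 0)): [4, 3, 5, 0, 1, 2]
After 4 (swap(3, 2)): [4, 3, 0, 5, 1, 2]
After 5 (swap(3, 4)): [4, 3, 0, 1, 5, 2]
After 6 (swap(0, 5)): [2, 3, 0, 1, 5, 4]
After 7 (swap(5, 0)): [4, 3, 0, 1, 5, 2]
After 8 (rotate_left(1, 5, k=2)): [4, 1, 5, 2, 3, 0]

Answer: [4, 1, 5, 2, 3, 0]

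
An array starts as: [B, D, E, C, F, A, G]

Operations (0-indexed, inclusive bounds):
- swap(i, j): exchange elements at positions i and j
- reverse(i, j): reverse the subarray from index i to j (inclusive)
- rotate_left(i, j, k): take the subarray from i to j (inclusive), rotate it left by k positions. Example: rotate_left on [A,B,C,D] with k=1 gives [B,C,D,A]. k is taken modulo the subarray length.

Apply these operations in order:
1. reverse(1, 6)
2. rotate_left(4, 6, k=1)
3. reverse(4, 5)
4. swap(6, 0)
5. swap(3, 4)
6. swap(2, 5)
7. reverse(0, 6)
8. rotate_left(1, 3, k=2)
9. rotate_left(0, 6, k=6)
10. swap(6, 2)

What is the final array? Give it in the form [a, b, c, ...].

Answer: [C, B, G, A, F, E, D]

Derivation:
After 1 (reverse(1, 6)): [B, G, A, F, C, E, D]
After 2 (rotate_left(4, 6, k=1)): [B, G, A, F, E, D, C]
After 3 (reverse(4, 5)): [B, G, A, F, D, E, C]
After 4 (swap(6, 0)): [C, G, A, F, D, E, B]
After 5 (swap(3, 4)): [C, G, A, D, F, E, B]
After 6 (swap(2, 5)): [C, G, E, D, F, A, B]
After 7 (reverse(0, 6)): [B, A, F, D, E, G, C]
After 8 (rotate_left(1, 3, k=2)): [B, D, A, F, E, G, C]
After 9 (rotate_left(0, 6, k=6)): [C, B, D, A, F, E, G]
After 10 (swap(6, 2)): [C, B, G, A, F, E, D]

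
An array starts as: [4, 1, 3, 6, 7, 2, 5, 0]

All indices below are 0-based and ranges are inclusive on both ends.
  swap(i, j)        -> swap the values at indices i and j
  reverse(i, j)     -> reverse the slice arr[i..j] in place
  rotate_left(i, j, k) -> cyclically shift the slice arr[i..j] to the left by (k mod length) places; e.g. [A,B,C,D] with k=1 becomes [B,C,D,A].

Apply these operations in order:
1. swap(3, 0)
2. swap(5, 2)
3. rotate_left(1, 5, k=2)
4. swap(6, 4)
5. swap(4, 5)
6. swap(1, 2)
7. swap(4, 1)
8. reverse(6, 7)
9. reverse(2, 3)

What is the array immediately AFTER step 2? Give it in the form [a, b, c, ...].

Answer: [6, 1, 2, 4, 7, 3, 5, 0]

Derivation:
After 1 (swap(3, 0)): [6, 1, 3, 4, 7, 2, 5, 0]
After 2 (swap(5, 2)): [6, 1, 2, 4, 7, 3, 5, 0]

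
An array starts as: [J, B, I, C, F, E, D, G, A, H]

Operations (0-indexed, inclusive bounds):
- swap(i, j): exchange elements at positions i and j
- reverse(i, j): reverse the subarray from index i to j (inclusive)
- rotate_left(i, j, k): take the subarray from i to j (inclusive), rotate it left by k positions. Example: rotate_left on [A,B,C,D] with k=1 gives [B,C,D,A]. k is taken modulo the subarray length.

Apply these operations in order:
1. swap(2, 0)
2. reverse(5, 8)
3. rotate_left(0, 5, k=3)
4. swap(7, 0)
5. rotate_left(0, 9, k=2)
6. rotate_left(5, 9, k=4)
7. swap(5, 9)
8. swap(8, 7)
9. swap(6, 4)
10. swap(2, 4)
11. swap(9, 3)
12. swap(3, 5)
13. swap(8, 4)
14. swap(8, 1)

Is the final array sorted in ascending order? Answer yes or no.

After 1 (swap(2, 0)): [I, B, J, C, F, E, D, G, A, H]
After 2 (reverse(5, 8)): [I, B, J, C, F, A, G, D, E, H]
After 3 (rotate_left(0, 5, k=3)): [C, F, A, I, B, J, G, D, E, H]
After 4 (swap(7, 0)): [D, F, A, I, B, J, G, C, E, H]
After 5 (rotate_left(0, 9, k=2)): [A, I, B, J, G, C, E, H, D, F]
After 6 (rotate_left(5, 9, k=4)): [A, I, B, J, G, F, C, E, H, D]
After 7 (swap(5, 9)): [A, I, B, J, G, D, C, E, H, F]
After 8 (swap(8, 7)): [A, I, B, J, G, D, C, H, E, F]
After 9 (swap(6, 4)): [A, I, B, J, C, D, G, H, E, F]
After 10 (swap(2, 4)): [A, I, C, J, B, D, G, H, E, F]
After 11 (swap(9, 3)): [A, I, C, F, B, D, G, H, E, J]
After 12 (swap(3, 5)): [A, I, C, D, B, F, G, H, E, J]
After 13 (swap(8, 4)): [A, I, C, D, E, F, G, H, B, J]
After 14 (swap(8, 1)): [A, B, C, D, E, F, G, H, I, J]

Answer: yes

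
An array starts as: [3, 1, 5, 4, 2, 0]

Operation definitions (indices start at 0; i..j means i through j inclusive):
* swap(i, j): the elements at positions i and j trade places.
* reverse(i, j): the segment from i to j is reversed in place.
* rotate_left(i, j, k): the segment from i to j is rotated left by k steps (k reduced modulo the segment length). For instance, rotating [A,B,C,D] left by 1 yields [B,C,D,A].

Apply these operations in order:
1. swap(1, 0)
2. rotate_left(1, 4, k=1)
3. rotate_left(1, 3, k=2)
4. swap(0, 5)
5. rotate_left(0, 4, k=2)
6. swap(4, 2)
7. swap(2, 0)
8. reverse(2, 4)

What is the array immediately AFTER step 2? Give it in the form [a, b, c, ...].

Answer: [1, 5, 4, 2, 3, 0]

Derivation:
After 1 (swap(1, 0)): [1, 3, 5, 4, 2, 0]
After 2 (rotate_left(1, 4, k=1)): [1, 5, 4, 2, 3, 0]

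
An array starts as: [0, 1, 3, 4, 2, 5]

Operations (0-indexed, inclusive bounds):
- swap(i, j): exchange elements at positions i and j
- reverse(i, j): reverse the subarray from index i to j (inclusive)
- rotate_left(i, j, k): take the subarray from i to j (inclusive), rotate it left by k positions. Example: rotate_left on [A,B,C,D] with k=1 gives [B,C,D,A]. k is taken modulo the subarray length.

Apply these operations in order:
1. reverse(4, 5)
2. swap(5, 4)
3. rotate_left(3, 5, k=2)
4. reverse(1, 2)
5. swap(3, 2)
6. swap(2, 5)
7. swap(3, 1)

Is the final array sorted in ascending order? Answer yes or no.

After 1 (reverse(4, 5)): [0, 1, 3, 4, 5, 2]
After 2 (swap(5, 4)): [0, 1, 3, 4, 2, 5]
After 3 (rotate_left(3, 5, k=2)): [0, 1, 3, 5, 4, 2]
After 4 (reverse(1, 2)): [0, 3, 1, 5, 4, 2]
After 5 (swap(3, 2)): [0, 3, 5, 1, 4, 2]
After 6 (swap(2, 5)): [0, 3, 2, 1, 4, 5]
After 7 (swap(3, 1)): [0, 1, 2, 3, 4, 5]

Answer: yes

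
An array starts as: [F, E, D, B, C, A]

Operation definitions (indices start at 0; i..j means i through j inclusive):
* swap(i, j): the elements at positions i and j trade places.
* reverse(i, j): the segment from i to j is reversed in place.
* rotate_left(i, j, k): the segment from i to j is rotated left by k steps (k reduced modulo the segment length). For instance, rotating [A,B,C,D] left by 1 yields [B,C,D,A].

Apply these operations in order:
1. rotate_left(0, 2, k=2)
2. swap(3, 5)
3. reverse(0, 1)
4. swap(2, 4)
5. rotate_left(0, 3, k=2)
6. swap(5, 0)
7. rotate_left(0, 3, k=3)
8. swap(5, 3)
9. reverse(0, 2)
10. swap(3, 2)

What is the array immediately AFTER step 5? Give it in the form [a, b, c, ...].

Answer: [C, A, F, D, E, B]

Derivation:
After 1 (rotate_left(0, 2, k=2)): [D, F, E, B, C, A]
After 2 (swap(3, 5)): [D, F, E, A, C, B]
After 3 (reverse(0, 1)): [F, D, E, A, C, B]
After 4 (swap(2, 4)): [F, D, C, A, E, B]
After 5 (rotate_left(0, 3, k=2)): [C, A, F, D, E, B]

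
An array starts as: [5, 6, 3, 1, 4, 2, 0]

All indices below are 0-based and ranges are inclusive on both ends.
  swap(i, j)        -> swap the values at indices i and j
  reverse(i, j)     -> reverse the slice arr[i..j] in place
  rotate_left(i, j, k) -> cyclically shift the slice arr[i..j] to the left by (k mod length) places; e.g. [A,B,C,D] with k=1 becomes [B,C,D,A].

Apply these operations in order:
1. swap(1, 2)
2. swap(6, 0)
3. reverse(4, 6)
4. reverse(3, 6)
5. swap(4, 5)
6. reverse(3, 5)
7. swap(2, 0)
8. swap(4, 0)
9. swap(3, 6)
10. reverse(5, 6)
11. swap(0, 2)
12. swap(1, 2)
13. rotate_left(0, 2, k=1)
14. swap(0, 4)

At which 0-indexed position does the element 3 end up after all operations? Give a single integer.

Answer: 1

Derivation:
After 1 (swap(1, 2)): [5, 3, 6, 1, 4, 2, 0]
After 2 (swap(6, 0)): [0, 3, 6, 1, 4, 2, 5]
After 3 (reverse(4, 6)): [0, 3, 6, 1, 5, 2, 4]
After 4 (reverse(3, 6)): [0, 3, 6, 4, 2, 5, 1]
After 5 (swap(4, 5)): [0, 3, 6, 4, 5, 2, 1]
After 6 (reverse(3, 5)): [0, 3, 6, 2, 5, 4, 1]
After 7 (swap(2, 0)): [6, 3, 0, 2, 5, 4, 1]
After 8 (swap(4, 0)): [5, 3, 0, 2, 6, 4, 1]
After 9 (swap(3, 6)): [5, 3, 0, 1, 6, 4, 2]
After 10 (reverse(5, 6)): [5, 3, 0, 1, 6, 2, 4]
After 11 (swap(0, 2)): [0, 3, 5, 1, 6, 2, 4]
After 12 (swap(1, 2)): [0, 5, 3, 1, 6, 2, 4]
After 13 (rotate_left(0, 2, k=1)): [5, 3, 0, 1, 6, 2, 4]
After 14 (swap(0, 4)): [6, 3, 0, 1, 5, 2, 4]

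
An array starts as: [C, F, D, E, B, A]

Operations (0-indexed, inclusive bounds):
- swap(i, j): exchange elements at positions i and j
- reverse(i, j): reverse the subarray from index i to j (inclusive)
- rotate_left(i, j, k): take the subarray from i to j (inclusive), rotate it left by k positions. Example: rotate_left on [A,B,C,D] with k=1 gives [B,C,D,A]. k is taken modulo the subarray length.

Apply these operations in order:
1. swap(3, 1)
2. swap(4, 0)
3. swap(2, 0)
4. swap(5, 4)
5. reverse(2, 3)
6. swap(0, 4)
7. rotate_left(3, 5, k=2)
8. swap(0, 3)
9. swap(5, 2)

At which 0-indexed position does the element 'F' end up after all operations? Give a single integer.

Answer: 5

Derivation:
After 1 (swap(3, 1)): [C, E, D, F, B, A]
After 2 (swap(4, 0)): [B, E, D, F, C, A]
After 3 (swap(2, 0)): [D, E, B, F, C, A]
After 4 (swap(5, 4)): [D, E, B, F, A, C]
After 5 (reverse(2, 3)): [D, E, F, B, A, C]
After 6 (swap(0, 4)): [A, E, F, B, D, C]
After 7 (rotate_left(3, 5, k=2)): [A, E, F, C, B, D]
After 8 (swap(0, 3)): [C, E, F, A, B, D]
After 9 (swap(5, 2)): [C, E, D, A, B, F]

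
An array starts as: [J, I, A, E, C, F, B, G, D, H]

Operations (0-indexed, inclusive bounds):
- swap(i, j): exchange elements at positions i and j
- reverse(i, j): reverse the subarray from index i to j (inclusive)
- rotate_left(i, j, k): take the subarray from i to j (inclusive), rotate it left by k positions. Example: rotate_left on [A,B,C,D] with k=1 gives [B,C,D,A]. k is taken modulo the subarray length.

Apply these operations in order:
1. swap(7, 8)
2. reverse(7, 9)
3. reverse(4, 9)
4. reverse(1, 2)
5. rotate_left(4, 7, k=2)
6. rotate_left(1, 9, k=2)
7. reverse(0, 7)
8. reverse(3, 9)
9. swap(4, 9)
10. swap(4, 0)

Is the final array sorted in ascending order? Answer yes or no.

Answer: no

Derivation:
After 1 (swap(7, 8)): [J, I, A, E, C, F, B, D, G, H]
After 2 (reverse(7, 9)): [J, I, A, E, C, F, B, H, G, D]
After 3 (reverse(4, 9)): [J, I, A, E, D, G, H, B, F, C]
After 4 (reverse(1, 2)): [J, A, I, E, D, G, H, B, F, C]
After 5 (rotate_left(4, 7, k=2)): [J, A, I, E, H, B, D, G, F, C]
After 6 (rotate_left(1, 9, k=2)): [J, E, H, B, D, G, F, C, A, I]
After 7 (reverse(0, 7)): [C, F, G, D, B, H, E, J, A, I]
After 8 (reverse(3, 9)): [C, F, G, I, A, J, E, H, B, D]
After 9 (swap(4, 9)): [C, F, G, I, D, J, E, H, B, A]
After 10 (swap(4, 0)): [D, F, G, I, C, J, E, H, B, A]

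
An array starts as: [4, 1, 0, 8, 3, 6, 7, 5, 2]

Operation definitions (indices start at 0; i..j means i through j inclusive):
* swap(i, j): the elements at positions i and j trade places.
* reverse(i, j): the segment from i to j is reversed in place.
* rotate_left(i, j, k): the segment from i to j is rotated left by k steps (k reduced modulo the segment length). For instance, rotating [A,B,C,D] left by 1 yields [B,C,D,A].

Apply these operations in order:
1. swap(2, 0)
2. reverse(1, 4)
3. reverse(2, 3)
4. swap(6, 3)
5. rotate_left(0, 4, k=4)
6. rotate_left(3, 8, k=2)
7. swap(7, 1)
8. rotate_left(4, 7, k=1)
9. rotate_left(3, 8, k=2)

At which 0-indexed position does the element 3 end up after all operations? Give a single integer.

Answer: 2

Derivation:
After 1 (swap(2, 0)): [0, 1, 4, 8, 3, 6, 7, 5, 2]
After 2 (reverse(1, 4)): [0, 3, 8, 4, 1, 6, 7, 5, 2]
After 3 (reverse(2, 3)): [0, 3, 4, 8, 1, 6, 7, 5, 2]
After 4 (swap(6, 3)): [0, 3, 4, 7, 1, 6, 8, 5, 2]
After 5 (rotate_left(0, 4, k=4)): [1, 0, 3, 4, 7, 6, 8, 5, 2]
After 6 (rotate_left(3, 8, k=2)): [1, 0, 3, 6, 8, 5, 2, 4, 7]
After 7 (swap(7, 1)): [1, 4, 3, 6, 8, 5, 2, 0, 7]
After 8 (rotate_left(4, 7, k=1)): [1, 4, 3, 6, 5, 2, 0, 8, 7]
After 9 (rotate_left(3, 8, k=2)): [1, 4, 3, 2, 0, 8, 7, 6, 5]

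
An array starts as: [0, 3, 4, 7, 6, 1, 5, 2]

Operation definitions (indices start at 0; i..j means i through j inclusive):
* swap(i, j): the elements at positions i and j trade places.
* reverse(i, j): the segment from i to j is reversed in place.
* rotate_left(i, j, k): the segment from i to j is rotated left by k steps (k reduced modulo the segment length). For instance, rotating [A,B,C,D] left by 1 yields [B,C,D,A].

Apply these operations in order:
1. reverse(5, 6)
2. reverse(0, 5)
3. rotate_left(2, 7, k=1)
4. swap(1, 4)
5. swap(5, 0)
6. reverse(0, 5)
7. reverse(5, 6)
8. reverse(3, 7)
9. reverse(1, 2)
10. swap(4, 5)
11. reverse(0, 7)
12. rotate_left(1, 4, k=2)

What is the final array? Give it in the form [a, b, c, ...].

Answer: [4, 2, 7, 0, 1, 6, 3, 5]

Derivation:
After 1 (reverse(5, 6)): [0, 3, 4, 7, 6, 5, 1, 2]
After 2 (reverse(0, 5)): [5, 6, 7, 4, 3, 0, 1, 2]
After 3 (rotate_left(2, 7, k=1)): [5, 6, 4, 3, 0, 1, 2, 7]
After 4 (swap(1, 4)): [5, 0, 4, 3, 6, 1, 2, 7]
After 5 (swap(5, 0)): [1, 0, 4, 3, 6, 5, 2, 7]
After 6 (reverse(0, 5)): [5, 6, 3, 4, 0, 1, 2, 7]
After 7 (reverse(5, 6)): [5, 6, 3, 4, 0, 2, 1, 7]
After 8 (reverse(3, 7)): [5, 6, 3, 7, 1, 2, 0, 4]
After 9 (reverse(1, 2)): [5, 3, 6, 7, 1, 2, 0, 4]
After 10 (swap(4, 5)): [5, 3, 6, 7, 2, 1, 0, 4]
After 11 (reverse(0, 7)): [4, 0, 1, 2, 7, 6, 3, 5]
After 12 (rotate_left(1, 4, k=2)): [4, 2, 7, 0, 1, 6, 3, 5]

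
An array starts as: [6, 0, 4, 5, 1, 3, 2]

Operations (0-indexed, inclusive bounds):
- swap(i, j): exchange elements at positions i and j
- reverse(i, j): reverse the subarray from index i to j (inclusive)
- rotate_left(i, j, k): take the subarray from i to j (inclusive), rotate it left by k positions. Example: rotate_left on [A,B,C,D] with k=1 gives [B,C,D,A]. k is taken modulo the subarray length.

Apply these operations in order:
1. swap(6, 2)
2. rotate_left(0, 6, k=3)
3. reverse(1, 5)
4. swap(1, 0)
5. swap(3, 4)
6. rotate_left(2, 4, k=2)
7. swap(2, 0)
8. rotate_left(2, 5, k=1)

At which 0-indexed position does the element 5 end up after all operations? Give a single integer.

Answer: 1

Derivation:
After 1 (swap(6, 2)): [6, 0, 2, 5, 1, 3, 4]
After 2 (rotate_left(0, 6, k=3)): [5, 1, 3, 4, 6, 0, 2]
After 3 (reverse(1, 5)): [5, 0, 6, 4, 3, 1, 2]
After 4 (swap(1, 0)): [0, 5, 6, 4, 3, 1, 2]
After 5 (swap(3, 4)): [0, 5, 6, 3, 4, 1, 2]
After 6 (rotate_left(2, 4, k=2)): [0, 5, 4, 6, 3, 1, 2]
After 7 (swap(2, 0)): [4, 5, 0, 6, 3, 1, 2]
After 8 (rotate_left(2, 5, k=1)): [4, 5, 6, 3, 1, 0, 2]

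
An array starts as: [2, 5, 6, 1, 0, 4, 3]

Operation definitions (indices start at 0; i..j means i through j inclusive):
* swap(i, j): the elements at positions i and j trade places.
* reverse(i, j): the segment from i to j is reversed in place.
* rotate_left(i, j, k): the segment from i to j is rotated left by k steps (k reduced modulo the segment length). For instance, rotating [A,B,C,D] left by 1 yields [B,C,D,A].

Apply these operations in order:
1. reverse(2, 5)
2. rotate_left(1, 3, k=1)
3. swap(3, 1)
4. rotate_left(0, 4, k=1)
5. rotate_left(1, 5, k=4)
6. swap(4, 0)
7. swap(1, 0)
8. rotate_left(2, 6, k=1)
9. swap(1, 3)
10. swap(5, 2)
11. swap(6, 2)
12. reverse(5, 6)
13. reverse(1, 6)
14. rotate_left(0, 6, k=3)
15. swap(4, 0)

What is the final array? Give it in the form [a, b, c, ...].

Answer: [6, 1, 0, 5, 2, 4, 3]

Derivation:
After 1 (reverse(2, 5)): [2, 5, 4, 0, 1, 6, 3]
After 2 (rotate_left(1, 3, k=1)): [2, 4, 0, 5, 1, 6, 3]
After 3 (swap(3, 1)): [2, 5, 0, 4, 1, 6, 3]
After 4 (rotate_left(0, 4, k=1)): [5, 0, 4, 1, 2, 6, 3]
After 5 (rotate_left(1, 5, k=4)): [5, 6, 0, 4, 1, 2, 3]
After 6 (swap(4, 0)): [1, 6, 0, 4, 5, 2, 3]
After 7 (swap(1, 0)): [6, 1, 0, 4, 5, 2, 3]
After 8 (rotate_left(2, 6, k=1)): [6, 1, 4, 5, 2, 3, 0]
After 9 (swap(1, 3)): [6, 5, 4, 1, 2, 3, 0]
After 10 (swap(5, 2)): [6, 5, 3, 1, 2, 4, 0]
After 11 (swap(6, 2)): [6, 5, 0, 1, 2, 4, 3]
After 12 (reverse(5, 6)): [6, 5, 0, 1, 2, 3, 4]
After 13 (reverse(1, 6)): [6, 4, 3, 2, 1, 0, 5]
After 14 (rotate_left(0, 6, k=3)): [2, 1, 0, 5, 6, 4, 3]
After 15 (swap(4, 0)): [6, 1, 0, 5, 2, 4, 3]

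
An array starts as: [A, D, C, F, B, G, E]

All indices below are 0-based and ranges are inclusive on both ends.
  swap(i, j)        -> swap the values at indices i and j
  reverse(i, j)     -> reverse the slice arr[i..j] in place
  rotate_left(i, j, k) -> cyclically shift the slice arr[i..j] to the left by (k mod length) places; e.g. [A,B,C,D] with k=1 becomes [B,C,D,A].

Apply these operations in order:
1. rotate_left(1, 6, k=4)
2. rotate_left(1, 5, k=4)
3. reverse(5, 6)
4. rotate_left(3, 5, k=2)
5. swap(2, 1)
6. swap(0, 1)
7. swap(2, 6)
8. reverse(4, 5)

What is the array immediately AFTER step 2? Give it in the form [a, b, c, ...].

After 1 (rotate_left(1, 6, k=4)): [A, G, E, D, C, F, B]
After 2 (rotate_left(1, 5, k=4)): [A, F, G, E, D, C, B]

Answer: [A, F, G, E, D, C, B]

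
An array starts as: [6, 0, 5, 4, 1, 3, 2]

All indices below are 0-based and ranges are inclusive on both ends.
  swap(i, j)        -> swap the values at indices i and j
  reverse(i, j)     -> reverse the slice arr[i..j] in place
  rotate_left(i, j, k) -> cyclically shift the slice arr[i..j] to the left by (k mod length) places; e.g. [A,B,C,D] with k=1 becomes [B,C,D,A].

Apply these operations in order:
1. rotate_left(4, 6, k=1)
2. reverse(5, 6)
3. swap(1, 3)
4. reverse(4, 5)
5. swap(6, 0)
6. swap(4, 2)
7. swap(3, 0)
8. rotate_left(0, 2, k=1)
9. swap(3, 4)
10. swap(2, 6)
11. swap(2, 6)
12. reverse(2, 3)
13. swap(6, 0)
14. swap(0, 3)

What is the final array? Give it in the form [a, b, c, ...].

After 1 (rotate_left(4, 6, k=1)): [6, 0, 5, 4, 3, 2, 1]
After 2 (reverse(5, 6)): [6, 0, 5, 4, 3, 1, 2]
After 3 (swap(1, 3)): [6, 4, 5, 0, 3, 1, 2]
After 4 (reverse(4, 5)): [6, 4, 5, 0, 1, 3, 2]
After 5 (swap(6, 0)): [2, 4, 5, 0, 1, 3, 6]
After 6 (swap(4, 2)): [2, 4, 1, 0, 5, 3, 6]
After 7 (swap(3, 0)): [0, 4, 1, 2, 5, 3, 6]
After 8 (rotate_left(0, 2, k=1)): [4, 1, 0, 2, 5, 3, 6]
After 9 (swap(3, 4)): [4, 1, 0, 5, 2, 3, 6]
After 10 (swap(2, 6)): [4, 1, 6, 5, 2, 3, 0]
After 11 (swap(2, 6)): [4, 1, 0, 5, 2, 3, 6]
After 12 (reverse(2, 3)): [4, 1, 5, 0, 2, 3, 6]
After 13 (swap(6, 0)): [6, 1, 5, 0, 2, 3, 4]
After 14 (swap(0, 3)): [0, 1, 5, 6, 2, 3, 4]

Answer: [0, 1, 5, 6, 2, 3, 4]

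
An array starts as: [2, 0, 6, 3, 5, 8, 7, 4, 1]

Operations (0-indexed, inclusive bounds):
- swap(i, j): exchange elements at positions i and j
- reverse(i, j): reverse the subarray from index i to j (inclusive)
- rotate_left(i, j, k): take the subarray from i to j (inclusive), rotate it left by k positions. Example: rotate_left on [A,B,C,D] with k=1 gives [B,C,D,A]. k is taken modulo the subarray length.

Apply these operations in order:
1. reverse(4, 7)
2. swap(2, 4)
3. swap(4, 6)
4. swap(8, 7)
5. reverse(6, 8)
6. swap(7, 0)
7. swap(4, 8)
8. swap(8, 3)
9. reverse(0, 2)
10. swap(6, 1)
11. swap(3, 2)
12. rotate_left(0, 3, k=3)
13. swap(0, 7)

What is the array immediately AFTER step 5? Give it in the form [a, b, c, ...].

Answer: [2, 0, 4, 3, 8, 7, 5, 1, 6]

Derivation:
After 1 (reverse(4, 7)): [2, 0, 6, 3, 4, 7, 8, 5, 1]
After 2 (swap(2, 4)): [2, 0, 4, 3, 6, 7, 8, 5, 1]
After 3 (swap(4, 6)): [2, 0, 4, 3, 8, 7, 6, 5, 1]
After 4 (swap(8, 7)): [2, 0, 4, 3, 8, 7, 6, 1, 5]
After 5 (reverse(6, 8)): [2, 0, 4, 3, 8, 7, 5, 1, 6]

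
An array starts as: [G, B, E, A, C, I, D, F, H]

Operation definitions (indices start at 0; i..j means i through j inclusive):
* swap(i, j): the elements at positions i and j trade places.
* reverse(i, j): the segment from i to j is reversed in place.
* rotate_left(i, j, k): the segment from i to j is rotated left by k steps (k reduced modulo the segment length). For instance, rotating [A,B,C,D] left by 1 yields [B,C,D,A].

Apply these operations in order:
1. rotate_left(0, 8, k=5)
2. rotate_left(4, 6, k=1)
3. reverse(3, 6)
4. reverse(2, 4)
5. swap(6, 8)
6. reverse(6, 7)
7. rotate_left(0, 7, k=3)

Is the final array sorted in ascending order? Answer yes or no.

Answer: no

Derivation:
After 1 (rotate_left(0, 8, k=5)): [I, D, F, H, G, B, E, A, C]
After 2 (rotate_left(4, 6, k=1)): [I, D, F, H, B, E, G, A, C]
After 3 (reverse(3, 6)): [I, D, F, G, E, B, H, A, C]
After 4 (reverse(2, 4)): [I, D, E, G, F, B, H, A, C]
After 5 (swap(6, 8)): [I, D, E, G, F, B, C, A, H]
After 6 (reverse(6, 7)): [I, D, E, G, F, B, A, C, H]
After 7 (rotate_left(0, 7, k=3)): [G, F, B, A, C, I, D, E, H]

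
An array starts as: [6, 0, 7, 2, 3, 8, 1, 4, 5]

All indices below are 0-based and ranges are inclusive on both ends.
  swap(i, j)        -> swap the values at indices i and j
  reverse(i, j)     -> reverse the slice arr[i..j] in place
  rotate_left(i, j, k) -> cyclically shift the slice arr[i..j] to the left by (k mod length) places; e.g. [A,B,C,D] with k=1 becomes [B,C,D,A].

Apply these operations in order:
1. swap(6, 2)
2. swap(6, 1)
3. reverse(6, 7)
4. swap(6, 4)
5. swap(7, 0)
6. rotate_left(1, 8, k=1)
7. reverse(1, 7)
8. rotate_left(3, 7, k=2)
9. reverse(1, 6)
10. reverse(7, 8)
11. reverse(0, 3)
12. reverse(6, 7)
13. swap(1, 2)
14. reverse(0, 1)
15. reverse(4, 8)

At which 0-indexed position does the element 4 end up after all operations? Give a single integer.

Answer: 8

Derivation:
After 1 (swap(6, 2)): [6, 0, 1, 2, 3, 8, 7, 4, 5]
After 2 (swap(6, 1)): [6, 7, 1, 2, 3, 8, 0, 4, 5]
After 3 (reverse(6, 7)): [6, 7, 1, 2, 3, 8, 4, 0, 5]
After 4 (swap(6, 4)): [6, 7, 1, 2, 4, 8, 3, 0, 5]
After 5 (swap(7, 0)): [0, 7, 1, 2, 4, 8, 3, 6, 5]
After 6 (rotate_left(1, 8, k=1)): [0, 1, 2, 4, 8, 3, 6, 5, 7]
After 7 (reverse(1, 7)): [0, 5, 6, 3, 8, 4, 2, 1, 7]
After 8 (rotate_left(3, 7, k=2)): [0, 5, 6, 4, 2, 1, 3, 8, 7]
After 9 (reverse(1, 6)): [0, 3, 1, 2, 4, 6, 5, 8, 7]
After 10 (reverse(7, 8)): [0, 3, 1, 2, 4, 6, 5, 7, 8]
After 11 (reverse(0, 3)): [2, 1, 3, 0, 4, 6, 5, 7, 8]
After 12 (reverse(6, 7)): [2, 1, 3, 0, 4, 6, 7, 5, 8]
After 13 (swap(1, 2)): [2, 3, 1, 0, 4, 6, 7, 5, 8]
After 14 (reverse(0, 1)): [3, 2, 1, 0, 4, 6, 7, 5, 8]
After 15 (reverse(4, 8)): [3, 2, 1, 0, 8, 5, 7, 6, 4]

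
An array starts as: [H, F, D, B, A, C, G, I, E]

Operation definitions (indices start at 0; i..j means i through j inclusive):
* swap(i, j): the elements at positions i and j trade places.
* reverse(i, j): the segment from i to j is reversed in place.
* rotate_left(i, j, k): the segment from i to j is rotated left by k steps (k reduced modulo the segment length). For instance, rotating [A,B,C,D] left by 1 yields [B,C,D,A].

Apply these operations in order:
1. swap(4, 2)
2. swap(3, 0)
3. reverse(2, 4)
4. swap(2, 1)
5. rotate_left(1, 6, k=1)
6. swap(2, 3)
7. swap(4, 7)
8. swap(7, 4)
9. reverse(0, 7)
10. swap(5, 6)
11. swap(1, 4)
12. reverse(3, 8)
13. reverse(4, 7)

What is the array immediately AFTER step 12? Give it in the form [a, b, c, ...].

After 1 (swap(4, 2)): [H, F, A, B, D, C, G, I, E]
After 2 (swap(3, 0)): [B, F, A, H, D, C, G, I, E]
After 3 (reverse(2, 4)): [B, F, D, H, A, C, G, I, E]
After 4 (swap(2, 1)): [B, D, F, H, A, C, G, I, E]
After 5 (rotate_left(1, 6, k=1)): [B, F, H, A, C, G, D, I, E]
After 6 (swap(2, 3)): [B, F, A, H, C, G, D, I, E]
After 7 (swap(4, 7)): [B, F, A, H, I, G, D, C, E]
After 8 (swap(7, 4)): [B, F, A, H, C, G, D, I, E]
After 9 (reverse(0, 7)): [I, D, G, C, H, A, F, B, E]
After 10 (swap(5, 6)): [I, D, G, C, H, F, A, B, E]
After 11 (swap(1, 4)): [I, H, G, C, D, F, A, B, E]
After 12 (reverse(3, 8)): [I, H, G, E, B, A, F, D, C]

Answer: [I, H, G, E, B, A, F, D, C]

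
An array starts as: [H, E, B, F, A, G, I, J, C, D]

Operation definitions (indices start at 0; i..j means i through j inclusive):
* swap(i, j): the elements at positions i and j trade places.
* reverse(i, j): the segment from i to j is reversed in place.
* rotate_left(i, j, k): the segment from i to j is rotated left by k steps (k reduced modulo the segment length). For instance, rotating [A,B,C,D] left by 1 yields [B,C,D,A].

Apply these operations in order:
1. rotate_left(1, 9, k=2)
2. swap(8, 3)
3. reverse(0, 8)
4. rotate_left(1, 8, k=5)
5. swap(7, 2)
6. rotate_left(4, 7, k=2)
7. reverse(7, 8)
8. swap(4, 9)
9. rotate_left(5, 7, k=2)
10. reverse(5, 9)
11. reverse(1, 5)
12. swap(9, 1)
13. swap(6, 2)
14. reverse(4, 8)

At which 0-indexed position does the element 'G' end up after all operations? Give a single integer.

Answer: 0

Derivation:
After 1 (rotate_left(1, 9, k=2)): [H, F, A, G, I, J, C, D, E, B]
After 2 (swap(8, 3)): [H, F, A, E, I, J, C, D, G, B]
After 3 (reverse(0, 8)): [G, D, C, J, I, E, A, F, H, B]
After 4 (rotate_left(1, 8, k=5)): [G, A, F, H, D, C, J, I, E, B]
After 5 (swap(7, 2)): [G, A, I, H, D, C, J, F, E, B]
After 6 (rotate_left(4, 7, k=2)): [G, A, I, H, J, F, D, C, E, B]
After 7 (reverse(7, 8)): [G, A, I, H, J, F, D, E, C, B]
After 8 (swap(4, 9)): [G, A, I, H, B, F, D, E, C, J]
After 9 (rotate_left(5, 7, k=2)): [G, A, I, H, B, E, F, D, C, J]
After 10 (reverse(5, 9)): [G, A, I, H, B, J, C, D, F, E]
After 11 (reverse(1, 5)): [G, J, B, H, I, A, C, D, F, E]
After 12 (swap(9, 1)): [G, E, B, H, I, A, C, D, F, J]
After 13 (swap(6, 2)): [G, E, C, H, I, A, B, D, F, J]
After 14 (reverse(4, 8)): [G, E, C, H, F, D, B, A, I, J]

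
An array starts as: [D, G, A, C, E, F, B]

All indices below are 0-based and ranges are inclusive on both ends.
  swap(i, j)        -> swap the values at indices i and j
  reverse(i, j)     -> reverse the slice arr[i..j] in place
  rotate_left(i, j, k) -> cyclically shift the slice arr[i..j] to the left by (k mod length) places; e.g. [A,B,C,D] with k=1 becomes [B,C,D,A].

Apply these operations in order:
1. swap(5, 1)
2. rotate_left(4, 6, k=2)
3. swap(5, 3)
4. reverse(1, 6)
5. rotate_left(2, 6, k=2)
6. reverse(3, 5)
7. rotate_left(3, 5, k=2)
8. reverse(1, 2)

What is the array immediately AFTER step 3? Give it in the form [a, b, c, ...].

After 1 (swap(5, 1)): [D, F, A, C, E, G, B]
After 2 (rotate_left(4, 6, k=2)): [D, F, A, C, B, E, G]
After 3 (swap(5, 3)): [D, F, A, E, B, C, G]

Answer: [D, F, A, E, B, C, G]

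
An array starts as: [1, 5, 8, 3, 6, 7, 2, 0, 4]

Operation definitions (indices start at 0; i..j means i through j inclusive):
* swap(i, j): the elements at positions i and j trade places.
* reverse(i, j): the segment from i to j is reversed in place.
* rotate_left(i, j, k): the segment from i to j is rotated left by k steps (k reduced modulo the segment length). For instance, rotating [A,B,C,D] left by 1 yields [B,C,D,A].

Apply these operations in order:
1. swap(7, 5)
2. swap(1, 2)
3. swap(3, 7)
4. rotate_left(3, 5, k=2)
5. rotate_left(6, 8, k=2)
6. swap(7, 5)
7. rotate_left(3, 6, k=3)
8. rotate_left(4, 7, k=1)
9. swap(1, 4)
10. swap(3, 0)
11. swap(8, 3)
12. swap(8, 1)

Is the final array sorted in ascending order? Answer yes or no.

Answer: no

Derivation:
After 1 (swap(7, 5)): [1, 5, 8, 3, 6, 0, 2, 7, 4]
After 2 (swap(1, 2)): [1, 8, 5, 3, 6, 0, 2, 7, 4]
After 3 (swap(3, 7)): [1, 8, 5, 7, 6, 0, 2, 3, 4]
After 4 (rotate_left(3, 5, k=2)): [1, 8, 5, 0, 7, 6, 2, 3, 4]
After 5 (rotate_left(6, 8, k=2)): [1, 8, 5, 0, 7, 6, 4, 2, 3]
After 6 (swap(7, 5)): [1, 8, 5, 0, 7, 2, 4, 6, 3]
After 7 (rotate_left(3, 6, k=3)): [1, 8, 5, 4, 0, 7, 2, 6, 3]
After 8 (rotate_left(4, 7, k=1)): [1, 8, 5, 4, 7, 2, 6, 0, 3]
After 9 (swap(1, 4)): [1, 7, 5, 4, 8, 2, 6, 0, 3]
After 10 (swap(3, 0)): [4, 7, 5, 1, 8, 2, 6, 0, 3]
After 11 (swap(8, 3)): [4, 7, 5, 3, 8, 2, 6, 0, 1]
After 12 (swap(8, 1)): [4, 1, 5, 3, 8, 2, 6, 0, 7]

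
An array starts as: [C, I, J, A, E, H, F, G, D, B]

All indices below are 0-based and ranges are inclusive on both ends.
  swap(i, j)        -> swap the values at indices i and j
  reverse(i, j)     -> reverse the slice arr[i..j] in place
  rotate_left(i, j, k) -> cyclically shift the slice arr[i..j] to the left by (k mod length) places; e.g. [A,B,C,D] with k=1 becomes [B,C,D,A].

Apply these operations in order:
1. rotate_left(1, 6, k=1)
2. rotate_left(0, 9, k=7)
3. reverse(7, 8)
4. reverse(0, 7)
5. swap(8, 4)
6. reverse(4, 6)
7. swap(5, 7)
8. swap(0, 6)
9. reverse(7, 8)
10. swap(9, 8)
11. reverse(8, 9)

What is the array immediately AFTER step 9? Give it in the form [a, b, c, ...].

After 1 (rotate_left(1, 6, k=1)): [C, J, A, E, H, F, I, G, D, B]
After 2 (rotate_left(0, 9, k=7)): [G, D, B, C, J, A, E, H, F, I]
After 3 (reverse(7, 8)): [G, D, B, C, J, A, E, F, H, I]
After 4 (reverse(0, 7)): [F, E, A, J, C, B, D, G, H, I]
After 5 (swap(8, 4)): [F, E, A, J, H, B, D, G, C, I]
After 6 (reverse(4, 6)): [F, E, A, J, D, B, H, G, C, I]
After 7 (swap(5, 7)): [F, E, A, J, D, G, H, B, C, I]
After 8 (swap(0, 6)): [H, E, A, J, D, G, F, B, C, I]
After 9 (reverse(7, 8)): [H, E, A, J, D, G, F, C, B, I]

Answer: [H, E, A, J, D, G, F, C, B, I]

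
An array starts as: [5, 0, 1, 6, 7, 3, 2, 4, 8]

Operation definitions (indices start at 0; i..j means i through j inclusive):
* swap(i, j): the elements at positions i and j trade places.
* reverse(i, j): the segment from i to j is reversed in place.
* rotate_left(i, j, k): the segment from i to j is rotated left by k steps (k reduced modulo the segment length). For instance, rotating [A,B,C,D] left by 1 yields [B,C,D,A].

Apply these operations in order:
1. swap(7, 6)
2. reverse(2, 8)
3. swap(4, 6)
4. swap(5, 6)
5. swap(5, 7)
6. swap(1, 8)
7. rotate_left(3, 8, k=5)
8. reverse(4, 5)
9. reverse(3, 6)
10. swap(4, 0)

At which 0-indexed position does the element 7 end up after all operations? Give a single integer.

Answer: 5

Derivation:
After 1 (swap(7, 6)): [5, 0, 1, 6, 7, 3, 4, 2, 8]
After 2 (reverse(2, 8)): [5, 0, 8, 2, 4, 3, 7, 6, 1]
After 3 (swap(4, 6)): [5, 0, 8, 2, 7, 3, 4, 6, 1]
After 4 (swap(5, 6)): [5, 0, 8, 2, 7, 4, 3, 6, 1]
After 5 (swap(5, 7)): [5, 0, 8, 2, 7, 6, 3, 4, 1]
After 6 (swap(1, 8)): [5, 1, 8, 2, 7, 6, 3, 4, 0]
After 7 (rotate_left(3, 8, k=5)): [5, 1, 8, 0, 2, 7, 6, 3, 4]
After 8 (reverse(4, 5)): [5, 1, 8, 0, 7, 2, 6, 3, 4]
After 9 (reverse(3, 6)): [5, 1, 8, 6, 2, 7, 0, 3, 4]
After 10 (swap(4, 0)): [2, 1, 8, 6, 5, 7, 0, 3, 4]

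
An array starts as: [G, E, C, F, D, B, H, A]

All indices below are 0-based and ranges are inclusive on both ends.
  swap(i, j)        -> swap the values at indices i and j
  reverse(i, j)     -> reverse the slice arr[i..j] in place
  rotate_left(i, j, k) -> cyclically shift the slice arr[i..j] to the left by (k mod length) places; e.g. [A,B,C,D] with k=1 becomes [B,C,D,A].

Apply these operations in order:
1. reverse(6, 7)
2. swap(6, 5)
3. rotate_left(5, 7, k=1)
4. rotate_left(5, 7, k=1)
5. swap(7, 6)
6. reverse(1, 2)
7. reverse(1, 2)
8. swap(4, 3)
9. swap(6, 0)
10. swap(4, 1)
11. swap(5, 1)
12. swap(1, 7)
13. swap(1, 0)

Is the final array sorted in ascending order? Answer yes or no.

Answer: yes

Derivation:
After 1 (reverse(6, 7)): [G, E, C, F, D, B, A, H]
After 2 (swap(6, 5)): [G, E, C, F, D, A, B, H]
After 3 (rotate_left(5, 7, k=1)): [G, E, C, F, D, B, H, A]
After 4 (rotate_left(5, 7, k=1)): [G, E, C, F, D, H, A, B]
After 5 (swap(7, 6)): [G, E, C, F, D, H, B, A]
After 6 (reverse(1, 2)): [G, C, E, F, D, H, B, A]
After 7 (reverse(1, 2)): [G, E, C, F, D, H, B, A]
After 8 (swap(4, 3)): [G, E, C, D, F, H, B, A]
After 9 (swap(6, 0)): [B, E, C, D, F, H, G, A]
After 10 (swap(4, 1)): [B, F, C, D, E, H, G, A]
After 11 (swap(5, 1)): [B, H, C, D, E, F, G, A]
After 12 (swap(1, 7)): [B, A, C, D, E, F, G, H]
After 13 (swap(1, 0)): [A, B, C, D, E, F, G, H]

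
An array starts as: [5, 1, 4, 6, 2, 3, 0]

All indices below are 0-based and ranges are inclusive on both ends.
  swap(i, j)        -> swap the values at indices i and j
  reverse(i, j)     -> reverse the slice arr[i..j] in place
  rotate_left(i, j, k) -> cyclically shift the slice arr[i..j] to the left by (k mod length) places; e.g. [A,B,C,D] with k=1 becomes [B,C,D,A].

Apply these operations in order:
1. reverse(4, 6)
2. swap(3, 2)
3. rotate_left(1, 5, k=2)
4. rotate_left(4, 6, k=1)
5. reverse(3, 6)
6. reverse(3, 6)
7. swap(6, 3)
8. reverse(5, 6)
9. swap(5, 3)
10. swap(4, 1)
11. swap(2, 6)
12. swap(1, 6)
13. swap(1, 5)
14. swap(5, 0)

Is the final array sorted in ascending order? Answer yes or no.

After 1 (reverse(4, 6)): [5, 1, 4, 6, 0, 3, 2]
After 2 (swap(3, 2)): [5, 1, 6, 4, 0, 3, 2]
After 3 (rotate_left(1, 5, k=2)): [5, 4, 0, 3, 1, 6, 2]
After 4 (rotate_left(4, 6, k=1)): [5, 4, 0, 3, 6, 2, 1]
After 5 (reverse(3, 6)): [5, 4, 0, 1, 2, 6, 3]
After 6 (reverse(3, 6)): [5, 4, 0, 3, 6, 2, 1]
After 7 (swap(6, 3)): [5, 4, 0, 1, 6, 2, 3]
After 8 (reverse(5, 6)): [5, 4, 0, 1, 6, 3, 2]
After 9 (swap(5, 3)): [5, 4, 0, 3, 6, 1, 2]
After 10 (swap(4, 1)): [5, 6, 0, 3, 4, 1, 2]
After 11 (swap(2, 6)): [5, 6, 2, 3, 4, 1, 0]
After 12 (swap(1, 6)): [5, 0, 2, 3, 4, 1, 6]
After 13 (swap(1, 5)): [5, 1, 2, 3, 4, 0, 6]
After 14 (swap(5, 0)): [0, 1, 2, 3, 4, 5, 6]

Answer: yes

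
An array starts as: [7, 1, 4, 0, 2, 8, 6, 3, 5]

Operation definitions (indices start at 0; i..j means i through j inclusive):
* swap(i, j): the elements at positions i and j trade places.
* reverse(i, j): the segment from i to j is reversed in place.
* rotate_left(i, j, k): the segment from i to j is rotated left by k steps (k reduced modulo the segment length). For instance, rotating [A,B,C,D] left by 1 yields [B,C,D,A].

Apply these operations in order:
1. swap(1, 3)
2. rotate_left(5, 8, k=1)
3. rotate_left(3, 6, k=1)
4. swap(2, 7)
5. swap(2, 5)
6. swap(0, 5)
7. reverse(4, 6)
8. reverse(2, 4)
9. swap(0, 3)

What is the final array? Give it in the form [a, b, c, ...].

After 1 (swap(1, 3)): [7, 0, 4, 1, 2, 8, 6, 3, 5]
After 2 (rotate_left(5, 8, k=1)): [7, 0, 4, 1, 2, 6, 3, 5, 8]
After 3 (rotate_left(3, 6, k=1)): [7, 0, 4, 2, 6, 3, 1, 5, 8]
After 4 (swap(2, 7)): [7, 0, 5, 2, 6, 3, 1, 4, 8]
After 5 (swap(2, 5)): [7, 0, 3, 2, 6, 5, 1, 4, 8]
After 6 (swap(0, 5)): [5, 0, 3, 2, 6, 7, 1, 4, 8]
After 7 (reverse(4, 6)): [5, 0, 3, 2, 1, 7, 6, 4, 8]
After 8 (reverse(2, 4)): [5, 0, 1, 2, 3, 7, 6, 4, 8]
After 9 (swap(0, 3)): [2, 0, 1, 5, 3, 7, 6, 4, 8]

Answer: [2, 0, 1, 5, 3, 7, 6, 4, 8]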